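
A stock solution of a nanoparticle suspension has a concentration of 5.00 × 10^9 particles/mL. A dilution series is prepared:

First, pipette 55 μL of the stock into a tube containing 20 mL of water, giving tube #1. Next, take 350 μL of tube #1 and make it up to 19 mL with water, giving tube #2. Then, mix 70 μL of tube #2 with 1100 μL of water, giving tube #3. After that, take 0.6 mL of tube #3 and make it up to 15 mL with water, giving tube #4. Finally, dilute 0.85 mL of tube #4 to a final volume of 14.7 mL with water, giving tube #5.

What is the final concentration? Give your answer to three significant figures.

Step 1: 55 μL + 20 mL = 20055 μL total → factor 20055/55 = 364.64
Step 2: 350 μL brought to 19 mL → factor 19000/350 = 54.286
Step 3: 70 μL + 1100 μL = 1170 μL total → factor 1170/70 = 16.714
Step 4: 0.6 mL brought to 15 mL → factor 15/0.6 = 25
Step 5: 0.85 mL brought to 14.7 mL → factor 14.7/0.85 = 17.294
Overall dilution factor = 364.64 × 54.286 × 16.714 × 25 × 17.294 = 1.4304 × 10^8
Final = 5.00 × 10^9 particles/mL / 1.4304 × 10^8 = 35.0 particles/mL

35.0 particles/mL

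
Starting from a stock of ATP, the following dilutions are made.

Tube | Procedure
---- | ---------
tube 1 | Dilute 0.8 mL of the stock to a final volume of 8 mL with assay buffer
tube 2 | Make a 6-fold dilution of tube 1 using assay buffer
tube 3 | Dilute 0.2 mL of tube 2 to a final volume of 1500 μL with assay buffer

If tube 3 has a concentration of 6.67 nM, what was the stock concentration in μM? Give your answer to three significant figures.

Step 1: 0.8 mL brought to 8 mL → factor 8/0.8 = 10
Step 2: 6-fold → factor 6
Step 3: 0.2 mL brought to 1500 μL → factor 1.5/0.2 = 7.5
Overall dilution factor = 10 × 6 × 7.5 = 450
Stock = 6.67 nM × 450 = 3002 nM = 3.00 μM

3.00 μM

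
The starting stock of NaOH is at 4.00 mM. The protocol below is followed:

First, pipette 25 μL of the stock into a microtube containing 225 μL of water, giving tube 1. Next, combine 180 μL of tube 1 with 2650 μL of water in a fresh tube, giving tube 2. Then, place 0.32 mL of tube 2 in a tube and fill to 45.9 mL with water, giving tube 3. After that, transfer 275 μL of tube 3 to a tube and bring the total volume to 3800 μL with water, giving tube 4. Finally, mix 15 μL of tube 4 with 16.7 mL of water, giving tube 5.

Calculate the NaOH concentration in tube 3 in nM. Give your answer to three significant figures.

Step 1: 25 μL + 225 μL = 250 μL total → factor 250/25 = 10
Step 2: 180 μL + 2650 μL = 2830 μL total → factor 2830/180 = 15.722
Step 3: 0.32 mL brought to 45.9 mL → factor 45.9/0.32 = 143.44
Dilution factor through tube 3 = 10 × 15.722 × 143.44 = 22552
[tube 3] = 4.00 mM / 22552 = 0.0001774 mM = 177 nM

177 nM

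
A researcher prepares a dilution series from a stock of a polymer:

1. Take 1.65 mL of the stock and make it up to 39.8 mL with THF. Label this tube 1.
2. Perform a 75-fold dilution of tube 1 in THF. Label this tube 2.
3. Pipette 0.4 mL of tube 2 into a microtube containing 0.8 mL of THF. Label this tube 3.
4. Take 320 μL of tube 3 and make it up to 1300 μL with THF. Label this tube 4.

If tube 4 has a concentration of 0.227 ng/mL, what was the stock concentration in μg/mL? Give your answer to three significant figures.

5.00 μg/mL

Step 1: 1.65 mL brought to 39.8 mL → factor 39.8/1.65 = 24.121
Step 2: 75-fold → factor 75
Step 3: 0.4 mL + 0.8 mL = 1.2 mL total → factor 1.2/0.4 = 3
Step 4: 320 μL brought to 1300 μL → factor 1300/320 = 4.0625
Overall dilution factor = 24.121 × 75 × 3 × 4.0625 = 22048
Stock = 0.227 ng/mL × 22048 = 5005 ng/mL = 5.00 μg/mL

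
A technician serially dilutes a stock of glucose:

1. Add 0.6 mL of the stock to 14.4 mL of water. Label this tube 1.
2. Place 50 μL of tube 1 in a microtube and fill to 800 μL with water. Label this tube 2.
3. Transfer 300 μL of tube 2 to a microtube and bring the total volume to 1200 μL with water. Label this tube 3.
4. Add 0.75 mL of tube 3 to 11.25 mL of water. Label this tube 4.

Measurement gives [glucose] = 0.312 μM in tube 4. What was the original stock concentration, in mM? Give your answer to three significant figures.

7.99 mM

Step 1: 0.6 mL + 14.4 mL = 15 mL total → factor 15/0.6 = 25
Step 2: 50 μL brought to 800 μL → factor 800/50 = 16
Step 3: 300 μL brought to 1200 μL → factor 1200/300 = 4
Step 4: 0.75 mL + 11.25 mL = 12 mL total → factor 12/0.75 = 16
Overall dilution factor = 25 × 16 × 4 × 16 = 25600
Stock = 0.312 μM × 25600 = 7987 μM = 7.99 mM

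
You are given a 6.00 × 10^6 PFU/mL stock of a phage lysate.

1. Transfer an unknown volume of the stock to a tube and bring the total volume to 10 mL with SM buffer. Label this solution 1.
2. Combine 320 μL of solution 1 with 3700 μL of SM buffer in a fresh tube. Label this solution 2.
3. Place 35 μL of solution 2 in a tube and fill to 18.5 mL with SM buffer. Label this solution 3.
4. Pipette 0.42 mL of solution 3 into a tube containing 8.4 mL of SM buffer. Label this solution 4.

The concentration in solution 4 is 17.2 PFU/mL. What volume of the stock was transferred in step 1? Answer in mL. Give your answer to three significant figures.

Step 1: v brought to 10 mL → factor = 10 mL/v
Step 2: 320 μL + 3700 μL = 4020 μL total → factor 4020/320 = 12.562
Step 3: 35 μL brought to 18.5 mL → factor 18500/35 = 528.57
Step 4: 0.42 mL + 8.4 mL = 8.82 mL total → factor 8.82/0.42 = 21
Product of known-step factors = 1.3944 × 10^5
Overall factor = 6.00 × 10^6 PFU/mL / (17.2 PFU/mL) = 3.4884 × 10^5
Step-1 factor = 3.4884 × 10^5 / 1.3944 × 10^5 = 2.5016
v = 10 mL / 2.5016 = 4.00 mL

4.00 mL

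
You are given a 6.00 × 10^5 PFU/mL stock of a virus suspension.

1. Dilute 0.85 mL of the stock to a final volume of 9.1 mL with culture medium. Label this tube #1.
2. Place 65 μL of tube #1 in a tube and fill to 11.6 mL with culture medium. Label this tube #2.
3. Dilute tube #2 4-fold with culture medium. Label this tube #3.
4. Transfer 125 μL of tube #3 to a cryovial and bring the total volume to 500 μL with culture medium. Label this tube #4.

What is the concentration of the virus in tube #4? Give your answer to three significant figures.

19.6 PFU/mL

Step 1: 0.85 mL brought to 9.1 mL → factor 9.1/0.85 = 10.706
Step 2: 65 μL brought to 11.6 mL → factor 11600/65 = 178.46
Step 3: 4-fold → factor 4
Step 4: 125 μL brought to 500 μL → factor 500/125 = 4
Dilution factor through tube #4 = 10.706 × 178.46 × 4 × 4 = 30569
[tube #4] = 6.00 × 10^5 PFU/mL / 30569 = 19.6 PFU/mL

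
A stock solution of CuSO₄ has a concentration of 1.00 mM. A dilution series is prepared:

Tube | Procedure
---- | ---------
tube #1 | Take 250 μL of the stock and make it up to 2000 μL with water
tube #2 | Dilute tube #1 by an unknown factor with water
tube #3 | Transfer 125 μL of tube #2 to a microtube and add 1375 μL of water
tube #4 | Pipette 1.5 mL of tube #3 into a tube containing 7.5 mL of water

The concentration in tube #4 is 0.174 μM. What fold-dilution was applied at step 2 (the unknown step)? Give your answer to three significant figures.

9.98-fold

Step 1: 250 μL brought to 2000 μL → factor 2000/250 = 8
Step 2: unknown factor x
Step 3: 125 μL + 1375 μL = 1500 μL total → factor 1500/125 = 12
Step 4: 1.5 mL + 7.5 mL = 9 mL total → factor 9/1.5 = 6
Product of known-step factors = 576
Overall factor = 1.00 mM / (0.174 μM) = 5747.1
x = 5747.1 / 576 = 9.98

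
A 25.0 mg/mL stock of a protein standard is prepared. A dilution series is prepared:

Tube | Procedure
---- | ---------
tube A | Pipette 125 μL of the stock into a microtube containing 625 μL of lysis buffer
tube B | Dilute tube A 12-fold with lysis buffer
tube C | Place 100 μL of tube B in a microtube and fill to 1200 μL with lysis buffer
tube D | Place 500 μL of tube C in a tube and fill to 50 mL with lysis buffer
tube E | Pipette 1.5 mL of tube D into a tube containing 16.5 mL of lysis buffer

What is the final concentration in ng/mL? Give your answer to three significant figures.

24.1 ng/mL

Step 1: 125 μL + 625 μL = 750 μL total → factor 750/125 = 6
Step 2: 12-fold → factor 12
Step 3: 100 μL brought to 1200 μL → factor 1200/100 = 12
Step 4: 500 μL brought to 50 mL → factor 50000/500 = 100
Step 5: 1.5 mL + 16.5 mL = 18 mL total → factor 18/1.5 = 12
Overall dilution factor = 6 × 12 × 12 × 100 × 12 = 1.0368 × 10^6
Final = 25.0 mg/mL / 1.0368 × 10^6 = 2.411 × 10^-5 mg/mL = 24.1 ng/mL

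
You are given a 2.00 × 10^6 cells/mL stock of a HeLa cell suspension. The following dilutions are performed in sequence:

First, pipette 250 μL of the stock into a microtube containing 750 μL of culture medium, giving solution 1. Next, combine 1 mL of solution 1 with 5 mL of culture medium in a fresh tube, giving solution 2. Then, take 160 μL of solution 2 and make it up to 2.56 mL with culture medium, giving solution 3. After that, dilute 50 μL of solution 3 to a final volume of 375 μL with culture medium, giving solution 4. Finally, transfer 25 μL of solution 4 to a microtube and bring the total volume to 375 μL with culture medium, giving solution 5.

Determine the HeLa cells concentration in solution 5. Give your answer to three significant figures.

Step 1: 250 μL + 750 μL = 1000 μL total → factor 1000/250 = 4
Step 2: 1 mL + 5 mL = 6 mL total → factor 6/1 = 6
Step 3: 160 μL brought to 2.56 mL → factor 2560/160 = 16
Step 4: 50 μL brought to 375 μL → factor 375/50 = 7.5
Step 5: 25 μL brought to 375 μL → factor 375/25 = 15
Overall dilution factor = 4 × 6 × 16 × 7.5 × 15 = 43200
Final = 2.00 × 10^6 cells/mL / 43200 = 46.3 cells/mL

46.3 cells/mL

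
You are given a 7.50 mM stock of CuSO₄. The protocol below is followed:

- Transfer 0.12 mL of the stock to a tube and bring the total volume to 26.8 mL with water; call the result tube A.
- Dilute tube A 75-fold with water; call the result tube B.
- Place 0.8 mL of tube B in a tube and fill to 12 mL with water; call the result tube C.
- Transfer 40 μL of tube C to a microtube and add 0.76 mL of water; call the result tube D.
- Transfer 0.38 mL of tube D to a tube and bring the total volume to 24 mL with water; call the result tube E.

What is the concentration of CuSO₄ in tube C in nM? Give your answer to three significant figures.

29.9 nM

Step 1: 0.12 mL brought to 26.8 mL → factor 26.8/0.12 = 223.33
Step 2: 75-fold → factor 75
Step 3: 0.8 mL brought to 12 mL → factor 12/0.8 = 15
Dilution factor through tube C = 223.33 × 75 × 15 = 2.5125 × 10^5
[tube C] = 7.50 mM / 2.5125 × 10^5 = 2.985 × 10^-5 mM = 29.9 nM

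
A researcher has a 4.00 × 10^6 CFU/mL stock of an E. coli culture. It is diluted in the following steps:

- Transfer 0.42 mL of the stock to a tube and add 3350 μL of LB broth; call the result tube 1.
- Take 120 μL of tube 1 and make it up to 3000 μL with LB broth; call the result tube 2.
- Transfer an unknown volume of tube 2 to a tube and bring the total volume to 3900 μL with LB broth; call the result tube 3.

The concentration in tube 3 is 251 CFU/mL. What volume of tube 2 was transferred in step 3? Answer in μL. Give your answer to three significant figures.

Step 1: 0.42 mL + 3350 μL = 3.77 mL total → factor 3.77/0.42 = 8.9762
Step 2: 120 μL brought to 3000 μL → factor 3000/120 = 25
Step 3: v brought to 3900 μL → factor = 3900 μL/v
Product of known-step factors = 224.4
Overall factor = 4.00 × 10^6 CFU/mL / (251 CFU/mL) = 15936
Step-3 factor = 15936 / 224.4 = 71.016
v = 3900 μL / 71.016 = 54.9 μL

54.9 μL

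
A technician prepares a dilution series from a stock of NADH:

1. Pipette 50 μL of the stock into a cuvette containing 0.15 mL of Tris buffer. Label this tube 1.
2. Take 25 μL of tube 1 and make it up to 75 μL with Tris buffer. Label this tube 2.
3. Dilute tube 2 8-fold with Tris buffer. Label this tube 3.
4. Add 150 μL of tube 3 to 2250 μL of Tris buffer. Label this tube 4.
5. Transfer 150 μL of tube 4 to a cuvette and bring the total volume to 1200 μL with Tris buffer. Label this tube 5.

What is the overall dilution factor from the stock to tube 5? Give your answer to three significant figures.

1.23 × 10^4

Step 1: 50 μL + 0.15 mL = 200 μL total → factor 200/50 = 4
Step 2: 25 μL brought to 75 μL → factor 75/25 = 3
Step 3: 8-fold → factor 8
Step 4: 150 μL + 2250 μL = 2400 μL total → factor 2400/150 = 16
Step 5: 150 μL brought to 1200 μL → factor 1200/150 = 8
Overall dilution factor = 4 × 3 × 8 × 16 × 8 = 12288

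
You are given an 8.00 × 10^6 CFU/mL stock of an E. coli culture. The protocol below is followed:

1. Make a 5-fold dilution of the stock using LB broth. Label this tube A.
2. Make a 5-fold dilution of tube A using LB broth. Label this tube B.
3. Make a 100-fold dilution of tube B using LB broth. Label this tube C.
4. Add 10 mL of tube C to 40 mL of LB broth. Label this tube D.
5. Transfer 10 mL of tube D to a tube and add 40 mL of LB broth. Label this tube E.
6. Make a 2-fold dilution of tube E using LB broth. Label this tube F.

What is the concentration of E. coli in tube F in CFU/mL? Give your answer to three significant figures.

64.0 CFU/mL

Step 1: 5-fold → factor 5
Step 2: 5-fold → factor 5
Step 3: 100-fold → factor 100
Step 4: 10 mL + 40 mL = 50 mL total → factor 50/10 = 5
Step 5: 10 mL + 40 mL = 50 mL total → factor 50/10 = 5
Step 6: 2-fold → factor 2
Overall dilution factor = 5 × 5 × 100 × 5 × 5 × 2 = 1.25 × 10^5
Final = 8.00 × 10^6 CFU/mL / 1.25 × 10^5 = 64.0 CFU/mL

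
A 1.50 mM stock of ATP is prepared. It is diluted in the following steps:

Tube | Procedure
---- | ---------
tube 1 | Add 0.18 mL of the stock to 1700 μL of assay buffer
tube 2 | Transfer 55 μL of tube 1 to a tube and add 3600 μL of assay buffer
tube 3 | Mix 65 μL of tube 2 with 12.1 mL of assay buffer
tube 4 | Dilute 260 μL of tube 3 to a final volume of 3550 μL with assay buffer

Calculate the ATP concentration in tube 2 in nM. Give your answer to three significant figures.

2.16 × 10^3 nM

Step 1: 0.18 mL + 1700 μL = 1.88 mL total → factor 1.88/0.18 = 10.444
Step 2: 55 μL + 3600 μL = 3655 μL total → factor 3655/55 = 66.455
Dilution factor through tube 2 = 10.444 × 66.455 = 694.08
[tube 2] = 1.50 mM / 694.08 = 0.002161 mM = 2.16 × 10^3 nM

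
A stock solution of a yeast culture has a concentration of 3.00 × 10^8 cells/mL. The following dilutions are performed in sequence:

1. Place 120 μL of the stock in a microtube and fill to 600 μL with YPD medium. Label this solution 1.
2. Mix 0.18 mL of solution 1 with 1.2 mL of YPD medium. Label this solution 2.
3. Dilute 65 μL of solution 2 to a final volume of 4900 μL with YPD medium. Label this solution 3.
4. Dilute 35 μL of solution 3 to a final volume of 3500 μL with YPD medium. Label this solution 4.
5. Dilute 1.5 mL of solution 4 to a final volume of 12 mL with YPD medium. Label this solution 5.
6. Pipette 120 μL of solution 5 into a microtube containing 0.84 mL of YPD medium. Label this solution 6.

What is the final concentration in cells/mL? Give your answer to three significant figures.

Step 1: 120 μL brought to 600 μL → factor 600/120 = 5
Step 2: 0.18 mL + 1.2 mL = 1.38 mL total → factor 1.38/0.18 = 7.6667
Step 3: 65 μL brought to 4900 μL → factor 4900/65 = 75.385
Step 4: 35 μL brought to 3500 μL → factor 3500/35 = 100
Step 5: 1.5 mL brought to 12 mL → factor 12/1.5 = 8
Step 6: 120 μL + 0.84 mL = 960 μL total → factor 960/120 = 8
Overall dilution factor = 5 × 7.6667 × 75.385 × 100 × 8 × 8 = 1.8494 × 10^7
Final = 3.00 × 10^8 cells/mL / 1.8494 × 10^7 = 16.2 cells/mL

16.2 cells/mL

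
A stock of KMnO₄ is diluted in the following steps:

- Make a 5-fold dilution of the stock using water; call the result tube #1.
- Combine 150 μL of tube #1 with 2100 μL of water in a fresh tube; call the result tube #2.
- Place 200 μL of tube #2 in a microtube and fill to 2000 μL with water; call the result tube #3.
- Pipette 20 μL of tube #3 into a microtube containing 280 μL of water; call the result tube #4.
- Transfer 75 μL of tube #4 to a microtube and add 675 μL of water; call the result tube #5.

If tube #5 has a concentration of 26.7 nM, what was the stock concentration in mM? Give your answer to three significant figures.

Step 1: 5-fold → factor 5
Step 2: 150 μL + 2100 μL = 2250 μL total → factor 2250/150 = 15
Step 3: 200 μL brought to 2000 μL → factor 2000/200 = 10
Step 4: 20 μL + 280 μL = 300 μL total → factor 300/20 = 15
Step 5: 75 μL + 675 μL = 750 μL total → factor 750/75 = 10
Overall dilution factor = 5 × 15 × 10 × 15 × 10 = 1.125 × 10^5
Stock = 26.7 nM × 1.125 × 10^5 = 3.004 × 10^6 nM = 3.00 mM

3.00 mM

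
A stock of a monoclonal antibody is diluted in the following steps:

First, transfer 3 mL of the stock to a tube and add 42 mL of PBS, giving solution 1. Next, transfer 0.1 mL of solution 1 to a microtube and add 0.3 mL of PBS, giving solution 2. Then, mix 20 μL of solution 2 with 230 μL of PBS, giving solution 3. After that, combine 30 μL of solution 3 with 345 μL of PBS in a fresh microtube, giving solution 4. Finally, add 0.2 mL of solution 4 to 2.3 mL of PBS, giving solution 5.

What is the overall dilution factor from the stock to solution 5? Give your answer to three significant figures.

Step 1: 3 mL + 42 mL = 45 mL total → factor 45/3 = 15
Step 2: 0.1 mL + 0.3 mL = 0.4 mL total → factor 0.4/0.1 = 4
Step 3: 20 μL + 230 μL = 250 μL total → factor 250/20 = 12.5
Step 4: 30 μL + 345 μL = 375 μL total → factor 375/30 = 12.5
Step 5: 0.2 mL + 2.3 mL = 2.5 mL total → factor 2.5/0.2 = 12.5
Overall dilution factor = 15 × 4 × 12.5 × 12.5 × 12.5 = 1.1719 × 10^5

1.17 × 10^5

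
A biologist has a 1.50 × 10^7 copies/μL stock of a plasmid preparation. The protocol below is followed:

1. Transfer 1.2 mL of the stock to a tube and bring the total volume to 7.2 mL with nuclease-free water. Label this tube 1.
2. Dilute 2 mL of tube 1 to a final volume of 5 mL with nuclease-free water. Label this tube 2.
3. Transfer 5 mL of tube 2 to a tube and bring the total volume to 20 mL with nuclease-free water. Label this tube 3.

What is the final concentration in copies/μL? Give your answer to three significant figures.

Step 1: 1.2 mL brought to 7.2 mL → factor 7.2/1.2 = 6
Step 2: 2 mL brought to 5 mL → factor 5/2 = 2.5
Step 3: 5 mL brought to 20 mL → factor 20/5 = 4
Overall dilution factor = 6 × 2.5 × 4 = 60
Final = 1.50 × 10^7 copies/μL / 60 = 2.50 × 10^5 copies/μL

2.50 × 10^5 copies/μL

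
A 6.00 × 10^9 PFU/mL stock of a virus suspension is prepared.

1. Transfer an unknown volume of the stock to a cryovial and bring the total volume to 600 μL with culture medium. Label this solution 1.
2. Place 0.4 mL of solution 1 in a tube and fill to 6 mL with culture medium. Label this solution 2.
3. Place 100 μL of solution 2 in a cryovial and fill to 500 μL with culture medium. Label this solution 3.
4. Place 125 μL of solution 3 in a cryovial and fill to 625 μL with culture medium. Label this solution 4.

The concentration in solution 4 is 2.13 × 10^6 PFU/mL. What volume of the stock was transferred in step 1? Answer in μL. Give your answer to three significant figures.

Step 1: v brought to 600 μL → factor = 600 μL/v
Step 2: 0.4 mL brought to 6 mL → factor 6/0.4 = 15
Step 3: 100 μL brought to 500 μL → factor 500/100 = 5
Step 4: 125 μL brought to 625 μL → factor 625/125 = 5
Product of known-step factors = 375
Overall factor = 6.00 × 10^9 PFU/mL / (2.13 × 10^6 PFU/mL) = 2816.9
Step-1 factor = 2816.9 / 375 = 7.5117
v = 600 μL / 7.5117 = 79.9 μL

79.9 μL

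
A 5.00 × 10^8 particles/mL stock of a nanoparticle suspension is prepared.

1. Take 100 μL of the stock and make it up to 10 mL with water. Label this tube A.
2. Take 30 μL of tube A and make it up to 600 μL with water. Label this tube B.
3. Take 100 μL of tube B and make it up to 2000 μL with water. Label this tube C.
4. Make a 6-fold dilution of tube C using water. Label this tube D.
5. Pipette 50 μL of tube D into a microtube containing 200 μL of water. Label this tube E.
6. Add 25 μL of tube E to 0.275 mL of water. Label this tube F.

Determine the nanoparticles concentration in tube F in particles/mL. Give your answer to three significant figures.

Step 1: 100 μL brought to 10 mL → factor 10000/100 = 100
Step 2: 30 μL brought to 600 μL → factor 600/30 = 20
Step 3: 100 μL brought to 2000 μL → factor 2000/100 = 20
Step 4: 6-fold → factor 6
Step 5: 50 μL + 200 μL = 250 μL total → factor 250/50 = 5
Step 6: 25 μL + 0.275 mL = 300 μL total → factor 300/25 = 12
Overall dilution factor = 100 × 20 × 20 × 6 × 5 × 12 = 1.44 × 10^7
Final = 5.00 × 10^8 particles/mL / 1.44 × 10^7 = 34.7 particles/mL

34.7 particles/mL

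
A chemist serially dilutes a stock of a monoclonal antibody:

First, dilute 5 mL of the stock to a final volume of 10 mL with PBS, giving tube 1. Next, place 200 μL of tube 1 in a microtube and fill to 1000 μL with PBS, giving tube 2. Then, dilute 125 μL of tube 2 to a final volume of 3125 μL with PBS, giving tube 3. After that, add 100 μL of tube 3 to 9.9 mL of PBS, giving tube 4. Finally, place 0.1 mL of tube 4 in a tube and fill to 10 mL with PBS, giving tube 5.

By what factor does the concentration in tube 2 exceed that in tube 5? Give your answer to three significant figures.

2.50 × 10^5

Step 1: 5 mL brought to 10 mL → factor 10/5 = 2
Step 2: 200 μL brought to 1000 μL → factor 1000/200 = 5
Step 3: 125 μL brought to 3125 μL → factor 3125/125 = 25
Step 4: 100 μL + 9.9 mL = 10000 μL total → factor 10000/100 = 100
Step 5: 0.1 mL brought to 10 mL → factor 10/0.1 = 100
Dilution factor to tube 2 = 10; to tube 5 = 2.5 × 10^6
[tube 2]/[tube 5] = (factor to tube 5)/(factor to tube 2) = 2.5 × 10^6/10 = 2.50 × 10^5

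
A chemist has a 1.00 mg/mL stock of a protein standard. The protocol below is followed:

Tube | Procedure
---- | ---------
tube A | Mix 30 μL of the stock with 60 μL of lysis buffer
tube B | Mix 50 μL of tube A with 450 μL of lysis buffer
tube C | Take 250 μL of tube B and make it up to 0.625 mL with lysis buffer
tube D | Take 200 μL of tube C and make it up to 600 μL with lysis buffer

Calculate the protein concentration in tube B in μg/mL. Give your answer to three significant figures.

Step 1: 30 μL + 60 μL = 90 μL total → factor 90/30 = 3
Step 2: 50 μL + 450 μL = 500 μL total → factor 500/50 = 10
Dilution factor through tube B = 3 × 10 = 30
[tube B] = 1.00 mg/mL / 30 = 0.03333 mg/mL = 33.3 μg/mL

33.3 μg/mL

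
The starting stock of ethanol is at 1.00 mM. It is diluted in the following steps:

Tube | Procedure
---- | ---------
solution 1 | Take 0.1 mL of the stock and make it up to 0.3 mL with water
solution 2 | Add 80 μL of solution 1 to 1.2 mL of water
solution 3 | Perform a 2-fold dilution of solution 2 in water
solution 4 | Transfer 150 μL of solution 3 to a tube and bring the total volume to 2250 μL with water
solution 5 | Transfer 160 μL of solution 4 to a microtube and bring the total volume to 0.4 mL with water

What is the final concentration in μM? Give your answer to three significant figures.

Step 1: 0.1 mL brought to 0.3 mL → factor 0.3/0.1 = 3
Step 2: 80 μL + 1.2 mL = 1280 μL total → factor 1280/80 = 16
Step 3: 2-fold → factor 2
Step 4: 150 μL brought to 2250 μL → factor 2250/150 = 15
Step 5: 160 μL brought to 0.4 mL → factor 400/160 = 2.5
Overall dilution factor = 3 × 16 × 2 × 15 × 2.5 = 3600
Final = 1.00 mM / 3600 = 0.0002778 mM = 0.278 μM

0.278 μM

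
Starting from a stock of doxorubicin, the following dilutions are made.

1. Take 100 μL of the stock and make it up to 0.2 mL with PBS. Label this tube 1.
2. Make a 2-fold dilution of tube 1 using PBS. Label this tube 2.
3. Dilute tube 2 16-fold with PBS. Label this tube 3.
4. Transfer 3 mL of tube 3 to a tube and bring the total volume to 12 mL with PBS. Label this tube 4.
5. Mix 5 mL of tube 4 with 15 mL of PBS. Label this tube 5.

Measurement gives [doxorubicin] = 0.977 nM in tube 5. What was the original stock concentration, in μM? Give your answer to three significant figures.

Step 1: 100 μL brought to 0.2 mL → factor 200/100 = 2
Step 2: 2-fold → factor 2
Step 3: 16-fold → factor 16
Step 4: 3 mL brought to 12 mL → factor 12/3 = 4
Step 5: 5 mL + 15 mL = 20 mL total → factor 20/5 = 4
Overall dilution factor = 2 × 2 × 16 × 4 × 4 = 1024
Stock = 0.977 nM × 1024 = 1000 nM = 1.00 μM

1.00 μM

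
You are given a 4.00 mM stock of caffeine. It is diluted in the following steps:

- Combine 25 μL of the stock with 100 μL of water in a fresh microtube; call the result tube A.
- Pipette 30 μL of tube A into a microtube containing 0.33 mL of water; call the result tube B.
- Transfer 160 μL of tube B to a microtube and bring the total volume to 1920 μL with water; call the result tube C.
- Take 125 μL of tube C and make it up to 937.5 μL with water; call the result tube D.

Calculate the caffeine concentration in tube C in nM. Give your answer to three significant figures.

5.56 × 10^3 nM

Step 1: 25 μL + 100 μL = 125 μL total → factor 125/25 = 5
Step 2: 30 μL + 0.33 mL = 360 μL total → factor 360/30 = 12
Step 3: 160 μL brought to 1920 μL → factor 1920/160 = 12
Dilution factor through tube C = 5 × 12 × 12 = 720
[tube C] = 4.00 mM / 720 = 0.005556 mM = 5.56 × 10^3 nM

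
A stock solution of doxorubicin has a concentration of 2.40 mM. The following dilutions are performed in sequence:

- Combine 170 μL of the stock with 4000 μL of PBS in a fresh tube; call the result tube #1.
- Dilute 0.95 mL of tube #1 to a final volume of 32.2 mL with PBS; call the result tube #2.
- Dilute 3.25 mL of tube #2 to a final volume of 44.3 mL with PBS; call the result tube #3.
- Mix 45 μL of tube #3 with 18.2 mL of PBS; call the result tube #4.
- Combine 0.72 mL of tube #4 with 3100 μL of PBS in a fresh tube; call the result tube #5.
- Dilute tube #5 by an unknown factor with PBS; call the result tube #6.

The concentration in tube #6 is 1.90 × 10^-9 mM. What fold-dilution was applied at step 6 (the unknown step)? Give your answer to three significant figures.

51.8-fold

Step 1: 170 μL + 4000 μL = 4170 μL total → factor 4170/170 = 24.529
Step 2: 0.95 mL brought to 32.2 mL → factor 32.2/0.95 = 33.895
Step 3: 3.25 mL brought to 44.3 mL → factor 44.3/3.25 = 13.631
Step 4: 45 μL + 18.2 mL = 18245 μL total → factor 18245/45 = 405.44
Step 5: 0.72 mL + 3100 μL = 3.82 mL total → factor 3.82/0.72 = 5.3056
Step 6: unknown factor x
Product of known-step factors = 2.4378 × 10^7
Overall factor = 2.40 mM / (1.90 × 10^-9 mM) = 1.2632 × 10^9
x = 1.2632 × 10^9 / 2.4378 × 10^7 = 51.8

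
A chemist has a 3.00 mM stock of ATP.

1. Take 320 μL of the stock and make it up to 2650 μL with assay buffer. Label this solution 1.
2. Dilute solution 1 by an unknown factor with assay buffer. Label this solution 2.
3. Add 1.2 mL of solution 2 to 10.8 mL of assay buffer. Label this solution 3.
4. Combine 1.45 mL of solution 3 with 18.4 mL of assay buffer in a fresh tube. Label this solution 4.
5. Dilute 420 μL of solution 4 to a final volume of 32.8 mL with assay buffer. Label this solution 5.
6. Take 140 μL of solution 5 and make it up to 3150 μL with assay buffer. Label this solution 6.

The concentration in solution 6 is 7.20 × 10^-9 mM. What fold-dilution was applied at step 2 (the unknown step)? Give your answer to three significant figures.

209-fold

Step 1: 320 μL brought to 2650 μL → factor 2650/320 = 8.2812
Step 2: unknown factor x
Step 3: 1.2 mL + 10.8 mL = 12 mL total → factor 12/1.2 = 10
Step 4: 1.45 mL + 18.4 mL = 19.85 mL total → factor 19.85/1.45 = 13.69
Step 5: 420 μL brought to 32.8 mL → factor 32800/420 = 78.095
Step 6: 140 μL brought to 3150 μL → factor 3150/140 = 22.5
Product of known-step factors = 1.992 × 10^6
Overall factor = 3.00 mM / (7.20 × 10^-9 mM) = 4.1667 × 10^8
x = 4.1667 × 10^8 / 1.992 × 10^6 = 209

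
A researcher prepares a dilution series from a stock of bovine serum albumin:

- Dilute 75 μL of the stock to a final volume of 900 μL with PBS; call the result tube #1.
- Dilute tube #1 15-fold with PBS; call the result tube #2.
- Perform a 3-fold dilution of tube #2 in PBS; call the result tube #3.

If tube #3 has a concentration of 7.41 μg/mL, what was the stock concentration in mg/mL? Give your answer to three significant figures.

4.00 mg/mL

Step 1: 75 μL brought to 900 μL → factor 900/75 = 12
Step 2: 15-fold → factor 15
Step 3: 3-fold → factor 3
Overall dilution factor = 12 × 15 × 3 = 540
Stock = 7.41 μg/mL × 540 = 4001 μg/mL = 4.00 mg/mL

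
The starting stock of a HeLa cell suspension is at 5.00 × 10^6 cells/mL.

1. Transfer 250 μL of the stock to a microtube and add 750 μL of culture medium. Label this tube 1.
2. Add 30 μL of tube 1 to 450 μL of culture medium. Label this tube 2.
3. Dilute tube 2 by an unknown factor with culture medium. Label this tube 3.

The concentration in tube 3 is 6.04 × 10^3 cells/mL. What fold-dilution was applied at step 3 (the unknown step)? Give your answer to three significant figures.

Step 1: 250 μL + 750 μL = 1000 μL total → factor 1000/250 = 4
Step 2: 30 μL + 450 μL = 480 μL total → factor 480/30 = 16
Step 3: unknown factor x
Product of known-step factors = 64
Overall factor = 5.00 × 10^6 cells/mL / (6.04 × 10^3 cells/mL) = 827.81
x = 827.81 / 64 = 12.9

12.9-fold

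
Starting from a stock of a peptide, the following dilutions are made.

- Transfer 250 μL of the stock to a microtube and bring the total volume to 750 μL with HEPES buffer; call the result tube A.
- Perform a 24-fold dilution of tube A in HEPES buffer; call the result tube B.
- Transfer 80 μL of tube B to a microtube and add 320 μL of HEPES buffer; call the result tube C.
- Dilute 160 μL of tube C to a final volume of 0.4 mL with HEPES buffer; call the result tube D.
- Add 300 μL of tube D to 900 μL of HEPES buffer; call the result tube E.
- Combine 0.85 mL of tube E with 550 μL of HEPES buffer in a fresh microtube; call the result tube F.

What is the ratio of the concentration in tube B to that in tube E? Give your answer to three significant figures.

Step 1: 250 μL brought to 750 μL → factor 750/250 = 3
Step 2: 24-fold → factor 24
Step 3: 80 μL + 320 μL = 400 μL total → factor 400/80 = 5
Step 4: 160 μL brought to 0.4 mL → factor 400/160 = 2.5
Step 5: 300 μL + 900 μL = 1200 μL total → factor 1200/300 = 4
Dilution factor to tube B = 72; to tube E = 3600
[tube B]/[tube E] = (factor to tube E)/(factor to tube B) = 3600/72 = 50.0

50.0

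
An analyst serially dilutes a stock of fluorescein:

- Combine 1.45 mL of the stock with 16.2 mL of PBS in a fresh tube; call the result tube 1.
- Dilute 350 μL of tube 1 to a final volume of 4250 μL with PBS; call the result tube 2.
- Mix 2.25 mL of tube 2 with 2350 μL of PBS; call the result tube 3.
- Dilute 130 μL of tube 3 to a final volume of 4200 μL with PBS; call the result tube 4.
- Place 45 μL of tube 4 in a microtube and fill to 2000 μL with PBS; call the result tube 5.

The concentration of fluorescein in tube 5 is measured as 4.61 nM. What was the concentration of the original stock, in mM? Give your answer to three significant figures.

Step 1: 1.45 mL + 16.2 mL = 17.65 mL total → factor 17.65/1.45 = 12.172
Step 2: 350 μL brought to 4250 μL → factor 4250/350 = 12.143
Step 3: 2.25 mL + 2350 μL = 4.6 mL total → factor 4.6/2.25 = 2.0444
Step 4: 130 μL brought to 4200 μL → factor 4200/130 = 32.308
Step 5: 45 μL brought to 2000 μL → factor 2000/45 = 44.444
Overall dilution factor = 12.172 × 12.143 × 2.0444 × 32.308 × 44.444 = 4.3391 × 10^5
Stock = 4.61 nM × 4.3391 × 10^5 = 2.000 × 10^6 nM = 2.00 mM

2.00 mM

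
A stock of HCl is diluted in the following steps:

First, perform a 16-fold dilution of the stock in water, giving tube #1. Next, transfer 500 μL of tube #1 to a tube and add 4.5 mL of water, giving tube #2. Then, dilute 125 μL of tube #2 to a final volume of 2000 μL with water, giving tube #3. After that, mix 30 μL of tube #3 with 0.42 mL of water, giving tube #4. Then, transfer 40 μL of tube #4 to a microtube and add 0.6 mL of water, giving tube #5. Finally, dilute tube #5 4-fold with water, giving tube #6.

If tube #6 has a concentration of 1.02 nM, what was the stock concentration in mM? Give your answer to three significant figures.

Step 1: 16-fold → factor 16
Step 2: 500 μL + 4.5 mL = 5000 μL total → factor 5000/500 = 10
Step 3: 125 μL brought to 2000 μL → factor 2000/125 = 16
Step 4: 30 μL + 0.42 mL = 450 μL total → factor 450/30 = 15
Step 5: 40 μL + 0.6 mL = 640 μL total → factor 640/40 = 16
Step 6: 4-fold → factor 4
Overall dilution factor = 16 × 10 × 16 × 15 × 16 × 4 = 2.4576 × 10^6
Stock = 1.02 nM × 2.4576 × 10^6 = 2.507 × 10^6 nM = 2.51 mM

2.51 mM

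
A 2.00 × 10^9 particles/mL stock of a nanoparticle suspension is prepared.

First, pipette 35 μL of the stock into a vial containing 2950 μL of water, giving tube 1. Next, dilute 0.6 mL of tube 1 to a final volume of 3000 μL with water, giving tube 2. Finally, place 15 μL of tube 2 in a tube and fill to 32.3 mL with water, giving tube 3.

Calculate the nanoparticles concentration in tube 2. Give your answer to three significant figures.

4.69 × 10^6 particles/mL

Step 1: 35 μL + 2950 μL = 2985 μL total → factor 2985/35 = 85.286
Step 2: 0.6 mL brought to 3000 μL → factor 3/0.6 = 5
Dilution factor through tube 2 = 85.286 × 5 = 426.43
[tube 2] = 2.00 × 10^9 particles/mL / 426.43 = 4.69 × 10^6 particles/mL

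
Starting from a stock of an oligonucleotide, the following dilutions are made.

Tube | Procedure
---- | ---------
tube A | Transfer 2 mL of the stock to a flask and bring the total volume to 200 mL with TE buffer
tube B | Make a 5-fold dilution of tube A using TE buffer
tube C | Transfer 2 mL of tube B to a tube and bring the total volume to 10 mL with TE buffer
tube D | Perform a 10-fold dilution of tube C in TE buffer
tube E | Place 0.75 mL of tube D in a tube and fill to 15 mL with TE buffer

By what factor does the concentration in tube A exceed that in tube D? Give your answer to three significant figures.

250

Step 1: 2 mL brought to 200 mL → factor 200/2 = 100
Step 2: 5-fold → factor 5
Step 3: 2 mL brought to 10 mL → factor 10/2 = 5
Step 4: 10-fold → factor 10
Dilution factor to tube A = 100; to tube D = 25000
[tube A]/[tube D] = (factor to tube D)/(factor to tube A) = 25000/100 = 250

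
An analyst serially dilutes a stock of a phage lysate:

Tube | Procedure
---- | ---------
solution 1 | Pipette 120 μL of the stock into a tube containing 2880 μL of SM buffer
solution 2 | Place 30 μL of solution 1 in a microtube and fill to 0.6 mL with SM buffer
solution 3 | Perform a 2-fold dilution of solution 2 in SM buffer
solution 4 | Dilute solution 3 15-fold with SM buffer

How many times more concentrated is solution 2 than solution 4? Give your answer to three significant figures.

30.0

Step 1: 120 μL + 2880 μL = 3000 μL total → factor 3000/120 = 25
Step 2: 30 μL brought to 0.6 mL → factor 600/30 = 20
Step 3: 2-fold → factor 2
Step 4: 15-fold → factor 15
Dilution factor to solution 2 = 500; to solution 4 = 15000
[solution 2]/[solution 4] = (factor to solution 4)/(factor to solution 2) = 15000/500 = 30.0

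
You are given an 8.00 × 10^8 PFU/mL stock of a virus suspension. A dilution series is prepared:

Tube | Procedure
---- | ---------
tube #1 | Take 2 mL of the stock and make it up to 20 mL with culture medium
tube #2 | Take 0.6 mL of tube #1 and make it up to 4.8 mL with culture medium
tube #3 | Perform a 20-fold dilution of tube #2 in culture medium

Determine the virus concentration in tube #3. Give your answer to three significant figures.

Step 1: 2 mL brought to 20 mL → factor 20/2 = 10
Step 2: 0.6 mL brought to 4.8 mL → factor 4.8/0.6 = 8
Step 3: 20-fold → factor 20
Overall dilution factor = 10 × 8 × 20 = 1600
Final = 8.00 × 10^8 PFU/mL / 1600 = 5.00 × 10^5 PFU/mL

5.00 × 10^5 PFU/mL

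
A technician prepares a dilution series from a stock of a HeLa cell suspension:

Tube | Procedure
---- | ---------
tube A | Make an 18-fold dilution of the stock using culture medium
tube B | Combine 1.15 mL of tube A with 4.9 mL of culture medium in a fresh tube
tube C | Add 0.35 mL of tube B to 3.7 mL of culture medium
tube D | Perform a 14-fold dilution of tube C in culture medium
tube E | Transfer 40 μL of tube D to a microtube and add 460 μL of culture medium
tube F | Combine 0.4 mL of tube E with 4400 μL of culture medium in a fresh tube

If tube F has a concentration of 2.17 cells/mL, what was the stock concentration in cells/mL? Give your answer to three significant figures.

4.99 × 10^6 cells/mL

Step 1: 18-fold → factor 18
Step 2: 1.15 mL + 4.9 mL = 6.05 mL total → factor 6.05/1.15 = 5.2609
Step 3: 0.35 mL + 3.7 mL = 4.05 mL total → factor 4.05/0.35 = 11.571
Step 4: 14-fold → factor 14
Step 5: 40 μL + 460 μL = 500 μL total → factor 500/40 = 12.5
Step 6: 0.4 mL + 4400 μL = 4.8 mL total → factor 4.8/0.4 = 12
Overall dilution factor = 18 × 5.2609 × 11.571 × 14 × 12.5 × 12 = 2.3011 × 10^6
Stock = 2.17 cells/mL × 2.3011 × 10^6 = 4.99 × 10^6 cells/mL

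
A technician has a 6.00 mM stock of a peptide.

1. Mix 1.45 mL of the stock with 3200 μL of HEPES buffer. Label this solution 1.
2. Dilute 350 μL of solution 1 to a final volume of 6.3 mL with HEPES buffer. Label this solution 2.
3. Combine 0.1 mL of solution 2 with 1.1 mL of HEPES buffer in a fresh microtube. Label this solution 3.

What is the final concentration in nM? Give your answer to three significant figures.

8.66 × 10^3 nM

Step 1: 1.45 mL + 3200 μL = 4.65 mL total → factor 4.65/1.45 = 3.2069
Step 2: 350 μL brought to 6.3 mL → factor 6300/350 = 18
Step 3: 0.1 mL + 1.1 mL = 1.2 mL total → factor 1.2/0.1 = 12
Overall dilution factor = 3.2069 × 18 × 12 = 692.69
Final = 6.00 mM / 692.69 = 0.008662 mM = 8.66 × 10^3 nM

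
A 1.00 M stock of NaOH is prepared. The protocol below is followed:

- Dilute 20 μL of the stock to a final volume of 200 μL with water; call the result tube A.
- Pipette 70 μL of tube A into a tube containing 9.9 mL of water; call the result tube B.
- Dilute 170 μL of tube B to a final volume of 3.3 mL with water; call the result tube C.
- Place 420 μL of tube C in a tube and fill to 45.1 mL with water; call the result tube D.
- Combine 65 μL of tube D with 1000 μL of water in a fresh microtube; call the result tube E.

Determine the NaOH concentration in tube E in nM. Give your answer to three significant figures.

Step 1: 20 μL brought to 200 μL → factor 200/20 = 10
Step 2: 70 μL + 9.9 mL = 9970 μL total → factor 9970/70 = 142.43
Step 3: 170 μL brought to 3.3 mL → factor 3300/170 = 19.412
Step 4: 420 μL brought to 45.1 mL → factor 45100/420 = 107.38
Step 5: 65 μL + 1000 μL = 1065 μL total → factor 1065/65 = 16.385
Overall dilution factor = 10 × 142.43 × 19.412 × 107.38 × 16.385 = 4.8644 × 10^7
Final = 1.00 M / 4.8644 × 10^7 = 2.056 × 10^-8 M = 20.6 nM

20.6 nM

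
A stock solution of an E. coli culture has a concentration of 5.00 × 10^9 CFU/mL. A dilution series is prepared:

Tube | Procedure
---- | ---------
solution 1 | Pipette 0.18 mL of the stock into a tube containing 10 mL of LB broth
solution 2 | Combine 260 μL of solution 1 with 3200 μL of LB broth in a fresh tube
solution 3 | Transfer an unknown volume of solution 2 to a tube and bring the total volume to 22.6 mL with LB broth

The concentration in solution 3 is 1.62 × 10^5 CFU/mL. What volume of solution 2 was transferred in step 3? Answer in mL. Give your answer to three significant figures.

0.551 mL

Step 1: 0.18 mL + 10 mL = 10.18 mL total → factor 10.18/0.18 = 56.556
Step 2: 260 μL + 3200 μL = 3460 μL total → factor 3460/260 = 13.308
Step 3: v brought to 22.6 mL → factor = 22.6 mL/v
Product of known-step factors = 752.62
Overall factor = 5.00 × 10^9 CFU/mL / (1.62 × 10^5 CFU/mL) = 30864
Step-3 factor = 30864 / 752.62 = 41.009
v = 22.6 mL / 41.009 = 0.551 mL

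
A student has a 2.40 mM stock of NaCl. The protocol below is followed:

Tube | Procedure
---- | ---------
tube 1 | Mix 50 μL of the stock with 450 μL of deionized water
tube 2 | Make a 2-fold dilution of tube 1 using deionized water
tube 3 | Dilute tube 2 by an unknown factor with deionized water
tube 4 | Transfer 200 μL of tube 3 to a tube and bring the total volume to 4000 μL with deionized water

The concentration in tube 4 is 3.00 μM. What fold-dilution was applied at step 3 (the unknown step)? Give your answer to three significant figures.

2.00-fold

Step 1: 50 μL + 450 μL = 500 μL total → factor 500/50 = 10
Step 2: 2-fold → factor 2
Step 3: unknown factor x
Step 4: 200 μL brought to 4000 μL → factor 4000/200 = 20
Product of known-step factors = 400
Overall factor = 2.40 mM / (3.00 μM) = 800
x = 800 / 400 = 2.00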